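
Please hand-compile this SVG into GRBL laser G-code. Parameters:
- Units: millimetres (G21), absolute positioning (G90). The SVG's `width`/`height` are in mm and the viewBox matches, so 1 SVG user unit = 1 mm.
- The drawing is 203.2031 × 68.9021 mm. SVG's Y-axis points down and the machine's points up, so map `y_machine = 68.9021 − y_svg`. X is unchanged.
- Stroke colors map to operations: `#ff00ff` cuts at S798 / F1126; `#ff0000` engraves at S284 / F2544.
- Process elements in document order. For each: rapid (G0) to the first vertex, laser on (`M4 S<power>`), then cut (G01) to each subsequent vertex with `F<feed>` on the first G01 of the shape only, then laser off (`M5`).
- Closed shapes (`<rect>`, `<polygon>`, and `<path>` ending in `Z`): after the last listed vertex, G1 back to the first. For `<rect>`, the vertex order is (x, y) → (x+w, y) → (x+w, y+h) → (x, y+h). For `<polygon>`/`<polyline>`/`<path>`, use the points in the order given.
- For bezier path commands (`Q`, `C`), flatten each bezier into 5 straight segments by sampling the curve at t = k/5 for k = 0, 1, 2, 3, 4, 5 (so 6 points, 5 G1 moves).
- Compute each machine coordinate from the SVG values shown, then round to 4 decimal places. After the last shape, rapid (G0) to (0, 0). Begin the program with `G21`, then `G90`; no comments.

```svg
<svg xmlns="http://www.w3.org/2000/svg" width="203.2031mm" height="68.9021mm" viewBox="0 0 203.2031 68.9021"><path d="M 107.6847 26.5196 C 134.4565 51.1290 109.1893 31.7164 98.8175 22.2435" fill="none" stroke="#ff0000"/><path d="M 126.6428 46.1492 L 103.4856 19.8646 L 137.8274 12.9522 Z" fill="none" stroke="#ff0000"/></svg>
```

Since the viewBox matches the mm dimensions, user units are millimetres directly. The only transform is the Y-flip y_m = 68.9021 − y_svg.

Shape 1 is a cubic bezier drawn with `<path>`. Its stroke #ff0000 means engrave at S284, F2544. After flipping Y the toolpath is (107.6847,42.3825) → (118.0386,32.4678) → (119.1159,30.5282) → (114.1297,33.9736) → (106.2926,40.2138) → (98.8175,46.6586).

Shape 2 is a regular polygon drawn with `<path>`. Its stroke #ff0000 means engrave at S284, F2544. After flipping Y the toolpath is (126.6428,22.7529) → (103.4856,49.0375) → (137.8274,55.9499) → (126.6428,22.7529), returning to the start.

G21
G90
G0 X107.6847 Y42.3825
M4 S284
G01 X118.0386 Y32.4678 F2544
G01 X119.1159 Y30.5282
G01 X114.1297 Y33.9736
G01 X106.2926 Y40.2138
G01 X98.8175 Y46.6586
M5
G0 X126.6428 Y22.7529
M4 S284
G01 X103.4856 Y49.0375 F2544
G01 X137.8274 Y55.9499
G01 X126.6428 Y22.7529
M5
G0 X0.0000 Y0.0000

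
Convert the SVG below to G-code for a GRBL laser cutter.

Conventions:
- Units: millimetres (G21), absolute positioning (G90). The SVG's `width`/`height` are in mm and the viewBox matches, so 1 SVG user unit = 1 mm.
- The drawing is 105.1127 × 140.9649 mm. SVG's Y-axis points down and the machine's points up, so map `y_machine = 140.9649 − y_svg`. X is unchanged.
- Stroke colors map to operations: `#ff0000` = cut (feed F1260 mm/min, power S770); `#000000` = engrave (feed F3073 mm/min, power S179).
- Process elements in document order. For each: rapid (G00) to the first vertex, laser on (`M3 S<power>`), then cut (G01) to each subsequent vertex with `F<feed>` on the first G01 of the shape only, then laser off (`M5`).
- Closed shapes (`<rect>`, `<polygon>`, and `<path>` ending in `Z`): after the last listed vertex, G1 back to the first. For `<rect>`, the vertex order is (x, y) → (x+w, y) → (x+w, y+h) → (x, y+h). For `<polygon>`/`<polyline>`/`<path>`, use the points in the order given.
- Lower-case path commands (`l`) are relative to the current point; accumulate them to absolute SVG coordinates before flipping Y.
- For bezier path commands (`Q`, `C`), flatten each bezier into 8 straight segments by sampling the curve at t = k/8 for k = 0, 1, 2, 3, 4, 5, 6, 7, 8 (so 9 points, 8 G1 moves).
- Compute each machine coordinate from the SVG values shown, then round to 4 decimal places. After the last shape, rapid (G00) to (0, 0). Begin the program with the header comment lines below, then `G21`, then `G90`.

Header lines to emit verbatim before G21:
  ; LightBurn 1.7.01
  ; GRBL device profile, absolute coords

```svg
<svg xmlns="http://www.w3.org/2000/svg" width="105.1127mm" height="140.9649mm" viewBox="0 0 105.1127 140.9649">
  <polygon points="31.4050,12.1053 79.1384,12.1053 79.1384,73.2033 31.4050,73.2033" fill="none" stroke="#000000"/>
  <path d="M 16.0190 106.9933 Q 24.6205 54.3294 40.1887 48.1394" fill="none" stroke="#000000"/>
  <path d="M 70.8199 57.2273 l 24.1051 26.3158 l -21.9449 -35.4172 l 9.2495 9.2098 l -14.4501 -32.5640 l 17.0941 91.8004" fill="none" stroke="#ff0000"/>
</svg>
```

Since the viewBox matches the mm dimensions, user units are millimetres directly. The only transform is the Y-flip y_m = 140.9649 − y_svg.

Shape 1 is a rectangle drawn with `<polygon>`. Its stroke #000000 means engrave at S179, F3073. After flipping Y the toolpath is (31.4050,128.8596) → (79.1384,128.8596) → (79.1384,67.7616) → (31.4050,67.7616) → (31.4050,128.8596), returning to the start.

Shape 2 is a quadratic bezier drawn with `<path>`. Its stroke #000000 means engrave at S179, F3073. After flipping Y the toolpath is (16.0190,33.9716) → (18.2782,46.4114) → (20.7552,57.3989) → (23.4498,66.9341) → (26.3622,75.0170) → (29.4922,81.6476) → (32.8400,86.8259) → (36.4055,90.5518) → (40.1887,92.8255).

Shape 3 is a open polyline drawn with `<path>`. Its stroke #ff0000 means cut at S770, F1260. After flipping Y the toolpath is (70.8199,83.7376) → (94.9250,57.4218) → (72.9801,92.8390) → (82.2296,83.6292) → (67.7795,116.1932) → (84.8736,24.3928).

; LightBurn 1.7.01
; GRBL device profile, absolute coords
G21
G90
G00 X31.4050 Y128.8596
M3 S179
G01 X79.1384 Y128.8596 F3073
G01 X79.1384 Y67.7616
G01 X31.4050 Y67.7616
G01 X31.4050 Y128.8596
M5
G00 X16.0190 Y33.9716
M3 S179
G01 X18.2782 Y46.4114 F3073
G01 X20.7552 Y57.3989
G01 X23.4498 Y66.9341
G01 X26.3622 Y75.0170
G01 X29.4922 Y81.6476
G01 X32.8400 Y86.8259
G01 X36.4055 Y90.5518
G01 X40.1887 Y92.8255
M5
G00 X70.8199 Y83.7376
M3 S770
G01 X94.9250 Y57.4218 F1260
G01 X72.9801 Y92.8390
G01 X82.2296 Y83.6292
G01 X67.7795 Y116.1932
G01 X84.8736 Y24.3928
M5
G00 X0.0000 Y0.0000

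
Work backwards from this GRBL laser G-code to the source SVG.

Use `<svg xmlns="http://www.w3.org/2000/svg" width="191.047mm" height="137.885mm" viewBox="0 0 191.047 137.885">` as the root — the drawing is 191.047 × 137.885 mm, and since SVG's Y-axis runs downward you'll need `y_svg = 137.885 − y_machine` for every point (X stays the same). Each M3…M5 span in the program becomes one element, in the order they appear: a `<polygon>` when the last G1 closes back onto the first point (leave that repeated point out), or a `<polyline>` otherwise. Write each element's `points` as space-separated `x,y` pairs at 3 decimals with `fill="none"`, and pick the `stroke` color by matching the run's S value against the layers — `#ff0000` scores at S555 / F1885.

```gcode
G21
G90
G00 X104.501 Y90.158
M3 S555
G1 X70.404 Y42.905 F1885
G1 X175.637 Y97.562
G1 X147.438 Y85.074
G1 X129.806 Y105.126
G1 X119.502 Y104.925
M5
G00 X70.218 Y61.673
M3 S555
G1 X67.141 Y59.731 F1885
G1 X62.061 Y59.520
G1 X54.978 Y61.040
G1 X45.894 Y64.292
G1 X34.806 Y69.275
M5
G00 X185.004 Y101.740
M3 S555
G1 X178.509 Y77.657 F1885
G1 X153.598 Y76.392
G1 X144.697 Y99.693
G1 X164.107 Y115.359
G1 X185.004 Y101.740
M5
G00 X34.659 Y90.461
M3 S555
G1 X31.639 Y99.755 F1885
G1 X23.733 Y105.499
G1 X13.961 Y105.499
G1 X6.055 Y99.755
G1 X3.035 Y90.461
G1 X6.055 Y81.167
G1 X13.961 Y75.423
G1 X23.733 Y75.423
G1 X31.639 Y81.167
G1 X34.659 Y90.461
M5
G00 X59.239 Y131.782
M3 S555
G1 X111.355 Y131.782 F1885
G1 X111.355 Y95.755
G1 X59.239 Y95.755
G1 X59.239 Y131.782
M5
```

y_svg = 137.885 − y_m. Every run uses S555, so all elements get stroke `#ff0000` (score).

[1] open run; points: 104.501,47.727 70.404,94.980 175.637,40.323 147.438,52.811 129.806,32.759 119.502,32.960

[2] open run; points: 70.218,76.212 67.141,78.154 62.061,78.365 54.978,76.845 45.894,73.593 34.806,68.610

[3] closed run; points: 185.004,36.145 178.509,60.228 153.598,61.493 144.697,38.192 164.107,22.526

[4] closed run; points: 34.659,47.424 31.639,38.130 23.733,32.386 13.961,32.386 6.055,38.130 3.035,47.424 6.055,56.718 13.961,62.462 23.733,62.462 31.639,56.718

[5] closed run; points: 59.239,6.103 111.355,6.103 111.355,42.130 59.239,42.130

<svg xmlns="http://www.w3.org/2000/svg" width="191.047mm" height="137.885mm" viewBox="0 0 191.047 137.885">
  <polyline points="104.501,47.727 70.404,94.980 175.637,40.323 147.438,52.811 129.806,32.759 119.502,32.960" fill="none" stroke="#ff0000"/>
  <polyline points="70.218,76.212 67.141,78.154 62.061,78.365 54.978,76.845 45.894,73.593 34.806,68.610" fill="none" stroke="#ff0000"/>
  <polygon points="185.004,36.145 178.509,60.228 153.598,61.493 144.697,38.192 164.107,22.526" fill="none" stroke="#ff0000"/>
  <polygon points="34.659,47.424 31.639,38.130 23.733,32.386 13.961,32.386 6.055,38.130 3.035,47.424 6.055,56.718 13.961,62.462 23.733,62.462 31.639,56.718" fill="none" stroke="#ff0000"/>
  <polygon points="59.239,6.103 111.355,6.103 111.355,42.130 59.239,42.130" fill="none" stroke="#ff0000"/>
</svg>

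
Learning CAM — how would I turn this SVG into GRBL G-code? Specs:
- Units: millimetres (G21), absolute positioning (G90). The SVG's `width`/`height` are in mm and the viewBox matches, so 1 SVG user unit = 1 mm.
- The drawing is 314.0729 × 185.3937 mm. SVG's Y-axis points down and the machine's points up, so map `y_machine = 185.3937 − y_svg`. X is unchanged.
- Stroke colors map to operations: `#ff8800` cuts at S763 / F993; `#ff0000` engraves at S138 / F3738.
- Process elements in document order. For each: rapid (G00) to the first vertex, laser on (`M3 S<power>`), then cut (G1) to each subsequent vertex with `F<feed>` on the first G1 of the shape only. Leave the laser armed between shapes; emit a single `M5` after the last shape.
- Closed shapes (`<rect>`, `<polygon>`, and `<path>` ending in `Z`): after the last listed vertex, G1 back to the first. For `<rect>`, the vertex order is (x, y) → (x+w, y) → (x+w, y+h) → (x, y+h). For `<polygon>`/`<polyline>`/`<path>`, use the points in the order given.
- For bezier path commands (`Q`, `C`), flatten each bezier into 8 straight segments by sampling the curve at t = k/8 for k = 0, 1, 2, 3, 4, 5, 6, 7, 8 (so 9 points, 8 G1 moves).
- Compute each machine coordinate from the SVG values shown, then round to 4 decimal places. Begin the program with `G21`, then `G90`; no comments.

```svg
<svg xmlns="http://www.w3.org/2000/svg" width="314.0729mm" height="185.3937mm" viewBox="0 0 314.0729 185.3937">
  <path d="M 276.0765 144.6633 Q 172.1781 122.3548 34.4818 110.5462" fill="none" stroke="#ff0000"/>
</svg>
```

G21
G90
G00 X276.0765 Y40.7304
M3 S138
G1 X249.5738 Y46.1435 F3738
G1 X222.0149 Y51.2284
G1 X193.3999 Y55.9852
G1 X163.7286 Y60.4139
G1 X133.0012 Y64.5145
G1 X101.2176 Y68.2870
G1 X68.3778 Y71.7313
G1 X34.4818 Y74.8475
M5

1 u = 1 mm; y_m = 185.3937 − y.

[1] `<path>` quadratic bezier, #ff0000→engrave S138 F3738: (276.0765,40.7304) → (249.5738,46.1435) → (222.0149,51.2284) → (193.3999,55.9852) → (163.7286,60.4139) → (133.0012,64.5145) → (101.2176,68.2870) → (68.3778,71.7313) → (34.4818,74.8475)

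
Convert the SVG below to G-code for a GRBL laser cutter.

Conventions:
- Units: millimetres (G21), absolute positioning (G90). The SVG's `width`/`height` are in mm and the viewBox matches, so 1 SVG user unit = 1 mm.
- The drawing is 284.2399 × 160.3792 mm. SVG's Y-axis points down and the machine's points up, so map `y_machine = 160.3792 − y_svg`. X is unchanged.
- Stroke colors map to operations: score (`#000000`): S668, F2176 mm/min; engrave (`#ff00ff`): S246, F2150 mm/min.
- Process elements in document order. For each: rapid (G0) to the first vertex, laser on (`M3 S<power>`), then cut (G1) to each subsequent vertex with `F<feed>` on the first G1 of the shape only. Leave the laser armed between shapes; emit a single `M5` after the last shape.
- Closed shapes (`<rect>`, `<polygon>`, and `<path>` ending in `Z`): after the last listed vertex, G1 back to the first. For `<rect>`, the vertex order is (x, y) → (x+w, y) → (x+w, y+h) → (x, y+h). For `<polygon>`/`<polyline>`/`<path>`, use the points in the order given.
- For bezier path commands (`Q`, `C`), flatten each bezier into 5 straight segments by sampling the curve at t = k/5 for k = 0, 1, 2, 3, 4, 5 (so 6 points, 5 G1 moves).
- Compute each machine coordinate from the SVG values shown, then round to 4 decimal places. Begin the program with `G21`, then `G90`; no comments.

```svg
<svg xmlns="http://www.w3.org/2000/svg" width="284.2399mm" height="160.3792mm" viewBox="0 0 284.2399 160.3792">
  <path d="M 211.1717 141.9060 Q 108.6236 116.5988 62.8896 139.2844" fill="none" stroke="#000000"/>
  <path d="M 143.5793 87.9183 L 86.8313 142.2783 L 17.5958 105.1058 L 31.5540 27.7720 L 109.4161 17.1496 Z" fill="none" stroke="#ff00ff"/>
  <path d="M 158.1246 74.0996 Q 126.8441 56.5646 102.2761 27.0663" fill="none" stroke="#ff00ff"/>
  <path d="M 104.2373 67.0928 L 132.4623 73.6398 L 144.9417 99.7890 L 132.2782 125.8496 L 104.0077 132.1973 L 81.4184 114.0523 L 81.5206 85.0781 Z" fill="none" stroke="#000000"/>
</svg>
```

G21
G90
G0 X211.1717 Y18.4732
M3 S668
G1 X172.4250 Y26.6764 F2176
G1 X138.2235 Y31.0401
G1 X108.5671 Y31.5644
G1 X83.4558 Y28.2493
G1 X62.8896 Y21.0948
G0 X143.5793 Y72.4609
M3 S246
G1 X86.8313 Y18.1009 F2150
G1 X17.5958 Y55.2734
G1 X31.5540 Y132.6072
G1 X109.4161 Y143.2296
G1 X143.5793 Y72.4609
G0 X158.1246 Y86.2796
M3 S246
G1 X145.8809 Y93.7721 F2150
G1 X134.1742 Y102.2217
G1 X123.0045 Y111.6284
G1 X112.3718 Y121.9921
G1 X102.2761 Y133.3129
G0 X104.2373 Y93.2864
M3 S668
G1 X132.4623 Y86.7394 F2176
G1 X144.9417 Y60.5902
G1 X132.2782 Y34.5296
G1 X104.0077 Y28.1819
G1 X81.4184 Y46.3269
G1 X81.5206 Y75.3011
G1 X104.2373 Y93.2864
M5

Since the viewBox matches the mm dimensions, user units are millimetres directly. The only transform is the Y-flip y_m = 160.3792 − y_svg.

Shape 1 is a quadratic bezier drawn with `<path>`. Its stroke #000000 means score at S668, F2176. After flipping Y the toolpath is (211.1717,18.4732) → (172.4250,26.6764) → (138.2235,31.0401) → (108.5671,31.5644) → (83.4558,28.2493) → (62.8896,21.0948).

Shape 2 is a regular polygon drawn with `<path>`. Its stroke #ff00ff means engrave at S246, F2150. After flipping Y the toolpath is (143.5793,72.4609) → (86.8313,18.1009) → (17.5958,55.2734) → (31.5540,132.6072) → (109.4161,143.2296) → (143.5793,72.4609), returning to the start.

Shape 3 is a quadratic bezier drawn with `<path>`. Its stroke #ff00ff means engrave at S246, F2150. After flipping Y the toolpath is (158.1246,86.2796) → (145.8809,93.7721) → (134.1742,102.2217) → (123.0045,111.6284) → (112.3718,121.9921) → (102.2761,133.3129).

Shape 4 is a regular polygon drawn with `<path>`. Its stroke #000000 means score at S668, F2176. After flipping Y the toolpath is (104.2373,93.2864) → (132.4623,86.7394) → (144.9417,60.5902) → (132.2782,34.5296) → (104.0077,28.1819) → (81.4184,46.3269) → (81.5206,75.3011) → (104.2373,93.2864), returning to the start.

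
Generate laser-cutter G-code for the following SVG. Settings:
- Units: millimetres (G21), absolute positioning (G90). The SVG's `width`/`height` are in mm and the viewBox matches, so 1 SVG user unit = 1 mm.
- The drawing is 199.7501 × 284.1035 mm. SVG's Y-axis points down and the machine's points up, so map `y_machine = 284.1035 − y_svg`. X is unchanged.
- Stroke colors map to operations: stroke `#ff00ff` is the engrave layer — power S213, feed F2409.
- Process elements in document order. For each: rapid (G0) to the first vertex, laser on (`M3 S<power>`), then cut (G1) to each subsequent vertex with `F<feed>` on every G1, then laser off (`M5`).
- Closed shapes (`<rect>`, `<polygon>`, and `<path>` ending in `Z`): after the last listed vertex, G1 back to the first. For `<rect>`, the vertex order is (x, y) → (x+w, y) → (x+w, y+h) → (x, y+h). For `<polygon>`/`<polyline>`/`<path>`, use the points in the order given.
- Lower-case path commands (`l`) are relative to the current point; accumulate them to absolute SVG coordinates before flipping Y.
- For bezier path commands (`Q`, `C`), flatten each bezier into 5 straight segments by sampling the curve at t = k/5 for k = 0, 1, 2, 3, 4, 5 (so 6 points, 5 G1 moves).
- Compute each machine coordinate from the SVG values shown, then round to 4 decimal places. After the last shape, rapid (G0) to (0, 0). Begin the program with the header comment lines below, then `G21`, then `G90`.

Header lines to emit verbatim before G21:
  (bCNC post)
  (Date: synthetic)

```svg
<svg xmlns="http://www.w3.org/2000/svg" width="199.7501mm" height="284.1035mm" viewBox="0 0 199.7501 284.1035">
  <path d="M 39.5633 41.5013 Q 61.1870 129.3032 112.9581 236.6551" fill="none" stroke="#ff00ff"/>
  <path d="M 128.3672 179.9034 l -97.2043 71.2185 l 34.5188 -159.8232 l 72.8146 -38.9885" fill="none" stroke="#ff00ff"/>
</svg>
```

viewBox `0 0 199.7501 284.1035` with mm width/height → 1 unit = 1 mm. Flip: y_m = 284.1035 − y_svg.

**Shape 1** — `<path>` quadratic bezier, stroke `#ff00ff` → engrave (S213, F2409). Control points (SVG): P0=(39.5633,41.5013), P1=(61.1870,129.3032), P2=(112.9581,236.6551); sampled at t=k/5. Machine vertices: (39.5633,242.6022) → (49.4187,206.6994) → (61.6858,169.2327) → (76.3648,130.2019) → (93.4556,89.6072) → (112.9581,47.4484). Open path.

**Shape 2** — `<path>` open polyline, stroke `#ff00ff` → engrave (S213, F2409). Machine vertices: (128.3672,104.2001) → (31.1629,32.9816) → (65.6817,192.8048) → (138.4963,231.7933). Open path.

(bCNC post)
(Date: synthetic)
G21
G90
G0 X39.5633 Y242.6022
M3 S213
G1 X49.4187 Y206.6994 F2409
G1 X61.6858 Y169.2327 F2409
G1 X76.3648 Y130.2019 F2409
G1 X93.4556 Y89.6072 F2409
G1 X112.9581 Y47.4484 F2409
M5
G0 X128.3672 Y104.2001
M3 S213
G1 X31.1629 Y32.9816 F2409
G1 X65.6817 Y192.8048 F2409
G1 X138.4963 Y231.7933 F2409
M5
G0 X0.0000 Y0.0000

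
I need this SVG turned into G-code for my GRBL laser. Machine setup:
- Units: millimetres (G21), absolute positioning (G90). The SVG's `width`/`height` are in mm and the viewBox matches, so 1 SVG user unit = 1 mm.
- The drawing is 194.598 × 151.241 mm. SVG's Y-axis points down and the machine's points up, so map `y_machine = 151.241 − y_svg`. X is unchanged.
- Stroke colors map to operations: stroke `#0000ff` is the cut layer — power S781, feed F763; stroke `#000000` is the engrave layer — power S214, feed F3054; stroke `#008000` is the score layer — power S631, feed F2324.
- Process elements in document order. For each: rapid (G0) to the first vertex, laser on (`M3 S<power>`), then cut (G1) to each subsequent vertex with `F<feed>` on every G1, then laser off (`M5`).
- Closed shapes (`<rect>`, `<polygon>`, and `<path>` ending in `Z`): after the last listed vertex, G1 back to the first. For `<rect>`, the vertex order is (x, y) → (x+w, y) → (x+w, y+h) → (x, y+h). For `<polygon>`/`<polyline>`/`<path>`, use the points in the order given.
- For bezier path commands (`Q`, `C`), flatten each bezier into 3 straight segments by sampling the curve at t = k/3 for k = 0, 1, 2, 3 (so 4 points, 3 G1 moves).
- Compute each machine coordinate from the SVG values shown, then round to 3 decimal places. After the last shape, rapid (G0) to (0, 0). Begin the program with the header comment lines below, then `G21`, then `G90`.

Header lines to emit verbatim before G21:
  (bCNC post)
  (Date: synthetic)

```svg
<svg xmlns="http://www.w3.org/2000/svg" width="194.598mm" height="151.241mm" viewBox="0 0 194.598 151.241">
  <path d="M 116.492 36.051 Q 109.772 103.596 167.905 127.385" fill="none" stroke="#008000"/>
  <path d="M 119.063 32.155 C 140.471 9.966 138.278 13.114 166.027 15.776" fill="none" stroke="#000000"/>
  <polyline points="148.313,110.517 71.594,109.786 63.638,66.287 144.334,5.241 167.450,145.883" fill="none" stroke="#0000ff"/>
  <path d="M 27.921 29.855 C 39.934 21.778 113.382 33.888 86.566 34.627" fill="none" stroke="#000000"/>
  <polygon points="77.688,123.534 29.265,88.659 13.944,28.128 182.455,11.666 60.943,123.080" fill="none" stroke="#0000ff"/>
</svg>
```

(bCNC post)
(Date: synthetic)
G21
G90
G0 X116.492 Y115.190
M3 S631
G1 X119.218 Y75.022 F2324
G1 X136.356 Y44.577 F2324
G1 X167.905 Y23.856 F2324
M5
G0 X119.063 Y119.086
M3 S214
G1 X134.587 Y133.786 F3054
G1 X146.276 Y137.333 F3054
G1 X166.027 Y135.465 F3054
M5
G0 X148.313 Y40.724
M3 S781
G1 X71.594 Y41.455 F763
G1 X63.638 Y84.954 F763
G1 X144.334 Y146.000 F763
G1 X167.450 Y5.358 F763
M5
G0 X27.921 Y121.386
M3 S214
G1 X54.423 Y123.903 F3054
G1 X85.950 Y119.975 F3054
G1 X86.566 Y116.614 F3054
M5
G0 X77.688 Y27.707
M3 S781
G1 X29.265 Y62.582 F763
G1 X13.944 Y123.113 F763
G1 X182.455 Y139.575 F763
G1 X60.943 Y28.161 F763
G1 X77.688 Y27.707 F763
M5
G0 X0.000 Y0.000

Since the viewBox matches the mm dimensions, user units are millimetres directly. The only transform is the Y-flip y_m = 151.241 − y_svg.

Shape 1 is a quadratic bezier drawn with `<path>`. Its stroke #008000 means score at S631, F2324. After flipping Y the toolpath is (116.492,115.190) → (119.218,75.022) → (136.356,44.577) → (167.905,23.856).

Shape 2 is a cubic bezier drawn with `<path>`. Its stroke #000000 means engrave at S214, F3054. After flipping Y the toolpath is (119.063,119.086) → (134.587,133.786) → (146.276,137.333) → (166.027,135.465).

Shape 3 is a open polyline drawn with `<polyline>`. Its stroke #0000ff means cut at S781, F763. After flipping Y the toolpath is (148.313,40.724) → (71.594,41.455) → (63.638,84.954) → (144.334,146.000) → (167.450,5.358).

Shape 4 is a cubic bezier drawn with `<path>`. Its stroke #000000 means engrave at S214, F3054. After flipping Y the toolpath is (27.921,121.386) → (54.423,123.903) → (85.950,119.975) → (86.566,116.614).

Shape 5 is a closed polygon drawn with `<polygon>`. Its stroke #0000ff means cut at S781, F763. After flipping Y the toolpath is (77.688,27.707) → (29.265,62.582) → (13.944,123.113) → (182.455,139.575) → (60.943,28.161) → (77.688,27.707), returning to the start.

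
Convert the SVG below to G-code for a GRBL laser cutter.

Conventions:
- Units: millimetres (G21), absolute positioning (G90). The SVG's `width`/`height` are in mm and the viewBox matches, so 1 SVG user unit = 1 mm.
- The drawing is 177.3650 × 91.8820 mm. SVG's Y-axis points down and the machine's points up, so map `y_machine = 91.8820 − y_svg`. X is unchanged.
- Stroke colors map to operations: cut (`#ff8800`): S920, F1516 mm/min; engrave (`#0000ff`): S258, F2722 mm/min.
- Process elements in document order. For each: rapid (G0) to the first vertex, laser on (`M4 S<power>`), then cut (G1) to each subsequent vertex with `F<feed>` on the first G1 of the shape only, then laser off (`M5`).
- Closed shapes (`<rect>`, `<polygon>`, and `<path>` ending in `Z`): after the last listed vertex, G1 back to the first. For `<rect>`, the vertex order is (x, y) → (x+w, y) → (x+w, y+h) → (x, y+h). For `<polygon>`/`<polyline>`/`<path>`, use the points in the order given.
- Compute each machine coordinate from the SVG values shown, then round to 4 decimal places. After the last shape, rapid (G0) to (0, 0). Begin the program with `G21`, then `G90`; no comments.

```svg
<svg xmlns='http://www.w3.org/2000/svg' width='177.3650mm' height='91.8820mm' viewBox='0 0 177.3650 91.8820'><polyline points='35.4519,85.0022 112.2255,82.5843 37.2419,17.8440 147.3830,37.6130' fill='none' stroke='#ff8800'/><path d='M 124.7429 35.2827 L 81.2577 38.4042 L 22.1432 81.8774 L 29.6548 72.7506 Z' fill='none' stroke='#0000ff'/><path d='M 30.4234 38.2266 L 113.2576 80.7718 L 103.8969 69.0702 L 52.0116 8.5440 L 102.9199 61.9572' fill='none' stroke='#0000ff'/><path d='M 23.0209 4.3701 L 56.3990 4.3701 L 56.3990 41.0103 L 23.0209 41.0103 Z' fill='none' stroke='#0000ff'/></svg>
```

1 u = 1 mm; y_m = 91.8820 − y.

[1] `<polyline>` open polyline, #ff8800→cut S920 F1516: (35.4519,6.8798) → (112.2255,9.2977) → (37.2419,74.0380) → (147.3830,54.2690)

[2] `<path>` closed polygon, #0000ff→engrave S258 F2722: (124.7429,56.5993) → (81.2577,53.4778) → (22.1432,10.0046) → (29.6548,19.1314) → (124.7429,56.5993) (closed)

[3] `<path>` open polyline, #0000ff→engrave S258 F2722: (30.4234,53.6554) → (113.2576,11.1102) → (103.8969,22.8118) → (52.0116,83.3380) → (102.9199,29.9248)

[4] `<path>` rectangle, #0000ff→engrave S258 F2722: (23.0209,87.5119) → (56.3990,87.5119) → (56.3990,50.8717) → (23.0209,50.8717) → (23.0209,87.5119) (closed)

G21
G90
G0 X35.4519 Y6.8798
M4 S920
G1 X112.2255 Y9.2977 F1516
G1 X37.2419 Y74.0380
G1 X147.3830 Y54.2690
M5
G0 X124.7429 Y56.5993
M4 S258
G1 X81.2577 Y53.4778 F2722
G1 X22.1432 Y10.0046
G1 X29.6548 Y19.1314
G1 X124.7429 Y56.5993
M5
G0 X30.4234 Y53.6554
M4 S258
G1 X113.2576 Y11.1102 F2722
G1 X103.8969 Y22.8118
G1 X52.0116 Y83.3380
G1 X102.9199 Y29.9248
M5
G0 X23.0209 Y87.5119
M4 S258
G1 X56.3990 Y87.5119 F2722
G1 X56.3990 Y50.8717
G1 X23.0209 Y50.8717
G1 X23.0209 Y87.5119
M5
G0 X0.0000 Y0.0000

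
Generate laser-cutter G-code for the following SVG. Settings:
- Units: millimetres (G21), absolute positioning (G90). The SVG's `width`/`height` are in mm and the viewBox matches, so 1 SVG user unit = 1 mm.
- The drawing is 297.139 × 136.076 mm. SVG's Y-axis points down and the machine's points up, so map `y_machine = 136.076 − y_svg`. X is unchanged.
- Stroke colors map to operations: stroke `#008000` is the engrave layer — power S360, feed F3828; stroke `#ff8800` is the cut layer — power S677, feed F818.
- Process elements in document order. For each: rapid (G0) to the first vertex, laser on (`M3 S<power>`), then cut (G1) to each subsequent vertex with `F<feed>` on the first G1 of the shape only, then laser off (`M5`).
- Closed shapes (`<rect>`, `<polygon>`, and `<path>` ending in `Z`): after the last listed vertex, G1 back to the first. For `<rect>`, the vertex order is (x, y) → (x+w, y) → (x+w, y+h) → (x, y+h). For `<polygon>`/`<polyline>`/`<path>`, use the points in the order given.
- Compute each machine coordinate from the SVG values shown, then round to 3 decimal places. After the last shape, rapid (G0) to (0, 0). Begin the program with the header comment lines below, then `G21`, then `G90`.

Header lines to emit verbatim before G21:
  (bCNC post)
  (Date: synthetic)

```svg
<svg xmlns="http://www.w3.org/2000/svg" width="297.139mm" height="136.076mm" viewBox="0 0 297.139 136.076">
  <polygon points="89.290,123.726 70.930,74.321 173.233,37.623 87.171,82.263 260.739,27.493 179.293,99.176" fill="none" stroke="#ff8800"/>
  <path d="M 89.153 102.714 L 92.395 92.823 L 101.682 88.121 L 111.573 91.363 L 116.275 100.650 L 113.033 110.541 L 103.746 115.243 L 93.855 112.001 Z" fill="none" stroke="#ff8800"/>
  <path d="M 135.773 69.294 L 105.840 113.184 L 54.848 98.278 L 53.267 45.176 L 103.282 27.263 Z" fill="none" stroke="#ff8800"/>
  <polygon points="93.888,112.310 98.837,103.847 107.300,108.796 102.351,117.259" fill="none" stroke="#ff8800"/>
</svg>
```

viewBox `0 0 297.139 136.076` with mm width/height → 1 unit = 1 mm. Flip: y_m = 136.076 − y_svg.

**Shape 1** — `<polygon>` closed polygon, stroke `#ff8800` → cut (S677, F818). Machine vertices: (89.290,12.350) → (70.930,61.755) → (173.233,98.453) → (87.171,53.813) → (260.739,108.583) → (179.293,36.900) → (89.290,12.350). Closed: final G1 returns to the first vertex.

**Shape 2** — `<path>` regular polygon, stroke `#ff8800` → cut (S677, F818). Machine vertices: (89.153,33.362) → (92.395,43.253) → (101.682,47.955) → (111.573,44.713) → (116.275,35.426) → (113.033,25.535) → (103.746,20.833) → (93.855,24.075) → (89.153,33.362). Closed: final G1 returns to the first vertex.

**Shape 3** — `<path>` regular polygon, stroke `#ff8800` → cut (S677, F818). Machine vertices: (135.773,66.782) → (105.840,22.892) → (54.848,37.798) → (53.267,90.900) → (103.282,108.813) → (135.773,66.782). Closed: final G1 returns to the first vertex.

**Shape 4** — `<polygon>` regular polygon, stroke `#ff8800` → cut (S677, F818). Machine vertices: (93.888,23.766) → (98.837,32.229) → (107.300,27.280) → (102.351,18.817) → (93.888,23.766). Closed: final G1 returns to the first vertex.

(bCNC post)
(Date: synthetic)
G21
G90
G0 X89.290 Y12.350
M3 S677
G1 X70.930 Y61.755 F818
G1 X173.233 Y98.453
G1 X87.171 Y53.813
G1 X260.739 Y108.583
G1 X179.293 Y36.900
G1 X89.290 Y12.350
M5
G0 X89.153 Y33.362
M3 S677
G1 X92.395 Y43.253 F818
G1 X101.682 Y47.955
G1 X111.573 Y44.713
G1 X116.275 Y35.426
G1 X113.033 Y25.535
G1 X103.746 Y20.833
G1 X93.855 Y24.075
G1 X89.153 Y33.362
M5
G0 X135.773 Y66.782
M3 S677
G1 X105.840 Y22.892 F818
G1 X54.848 Y37.798
G1 X53.267 Y90.900
G1 X103.282 Y108.813
G1 X135.773 Y66.782
M5
G0 X93.888 Y23.766
M3 S677
G1 X98.837 Y32.229 F818
G1 X107.300 Y27.280
G1 X102.351 Y18.817
G1 X93.888 Y23.766
M5
G0 X0.000 Y0.000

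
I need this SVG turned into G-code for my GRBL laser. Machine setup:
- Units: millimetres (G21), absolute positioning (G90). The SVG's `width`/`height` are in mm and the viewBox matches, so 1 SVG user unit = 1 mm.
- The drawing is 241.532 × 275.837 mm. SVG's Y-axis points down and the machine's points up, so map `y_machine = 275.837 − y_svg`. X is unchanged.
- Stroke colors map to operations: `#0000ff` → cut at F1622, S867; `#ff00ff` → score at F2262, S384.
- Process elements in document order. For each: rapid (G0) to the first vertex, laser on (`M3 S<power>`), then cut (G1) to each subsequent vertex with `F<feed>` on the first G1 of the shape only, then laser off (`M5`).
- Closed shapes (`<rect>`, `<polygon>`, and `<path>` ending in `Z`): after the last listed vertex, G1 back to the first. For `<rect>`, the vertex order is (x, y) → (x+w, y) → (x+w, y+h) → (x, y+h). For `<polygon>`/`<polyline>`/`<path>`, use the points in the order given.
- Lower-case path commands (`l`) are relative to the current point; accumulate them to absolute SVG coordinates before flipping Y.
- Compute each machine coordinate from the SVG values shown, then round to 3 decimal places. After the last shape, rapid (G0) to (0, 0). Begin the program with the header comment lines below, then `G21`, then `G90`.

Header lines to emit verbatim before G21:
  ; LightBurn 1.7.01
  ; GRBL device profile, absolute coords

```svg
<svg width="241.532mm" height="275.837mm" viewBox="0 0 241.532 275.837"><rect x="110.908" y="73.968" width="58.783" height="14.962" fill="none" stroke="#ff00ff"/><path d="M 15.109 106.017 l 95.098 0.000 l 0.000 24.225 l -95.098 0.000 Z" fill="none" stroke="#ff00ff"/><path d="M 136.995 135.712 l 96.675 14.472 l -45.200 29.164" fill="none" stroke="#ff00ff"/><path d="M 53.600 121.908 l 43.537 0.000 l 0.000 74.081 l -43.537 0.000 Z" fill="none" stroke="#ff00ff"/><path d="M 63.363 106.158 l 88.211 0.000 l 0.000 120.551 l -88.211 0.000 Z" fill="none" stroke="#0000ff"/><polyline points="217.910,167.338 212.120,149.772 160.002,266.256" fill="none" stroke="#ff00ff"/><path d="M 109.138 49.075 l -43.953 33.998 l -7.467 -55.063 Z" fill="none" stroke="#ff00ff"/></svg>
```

Since the viewBox matches the mm dimensions, user units are millimetres directly. The only transform is the Y-flip y_m = 275.837 − y_svg.

Shape 1 is a rectangle drawn with `<rect>`. Its stroke #ff00ff means score at S384, F2262. After flipping Y the toolpath is (110.908,201.869) → (169.691,201.869) → (169.691,186.907) → (110.908,186.907) → (110.908,201.869), returning to the start.

Shape 2 is a rectangle drawn with `<path>`. Its stroke #ff00ff means score at S384, F2262. After flipping Y the toolpath is (15.109,169.820) → (110.207,169.820) → (110.207,145.595) → (15.109,145.595) → (15.109,169.820), returning to the start.

Shape 3 is a open polyline drawn with `<path>`. Its stroke #ff00ff means score at S384, F2262. After flipping Y the toolpath is (136.995,140.125) → (233.670,125.653) → (188.470,96.489).

Shape 4 is a rectangle drawn with `<path>`. Its stroke #ff00ff means score at S384, F2262. After flipping Y the toolpath is (53.600,153.929) → (97.137,153.929) → (97.137,79.848) → (53.600,79.848) → (53.600,153.929), returning to the start.

Shape 5 is a rectangle drawn with `<path>`. Its stroke #0000ff means cut at S867, F1622. After flipping Y the toolpath is (63.363,169.679) → (151.574,169.679) → (151.574,49.128) → (63.363,49.128) → (63.363,169.679), returning to the start.

Shape 6 is a open polyline drawn with `<polyline>`. Its stroke #ff00ff means score at S384, F2262. After flipping Y the toolpath is (217.910,108.499) → (212.120,126.065) → (160.002,9.581).

Shape 7 is a regular polygon drawn with `<path>`. Its stroke #ff00ff means score at S384, F2262. After flipping Y the toolpath is (109.138,226.762) → (65.185,192.764) → (57.718,247.827) → (109.138,226.762), returning to the start.

; LightBurn 1.7.01
; GRBL device profile, absolute coords
G21
G90
G0 X110.908 Y201.869
M3 S384
G1 X169.691 Y201.869 F2262
G1 X169.691 Y186.907
G1 X110.908 Y186.907
G1 X110.908 Y201.869
M5
G0 X15.109 Y169.820
M3 S384
G1 X110.207 Y169.820 F2262
G1 X110.207 Y145.595
G1 X15.109 Y145.595
G1 X15.109 Y169.820
M5
G0 X136.995 Y140.125
M3 S384
G1 X233.670 Y125.653 F2262
G1 X188.470 Y96.489
M5
G0 X53.600 Y153.929
M3 S384
G1 X97.137 Y153.929 F2262
G1 X97.137 Y79.848
G1 X53.600 Y79.848
G1 X53.600 Y153.929
M5
G0 X63.363 Y169.679
M3 S867
G1 X151.574 Y169.679 F1622
G1 X151.574 Y49.128
G1 X63.363 Y49.128
G1 X63.363 Y169.679
M5
G0 X217.910 Y108.499
M3 S384
G1 X212.120 Y126.065 F2262
G1 X160.002 Y9.581
M5
G0 X109.138 Y226.762
M3 S384
G1 X65.185 Y192.764 F2262
G1 X57.718 Y247.827
G1 X109.138 Y226.762
M5
G0 X0.000 Y0.000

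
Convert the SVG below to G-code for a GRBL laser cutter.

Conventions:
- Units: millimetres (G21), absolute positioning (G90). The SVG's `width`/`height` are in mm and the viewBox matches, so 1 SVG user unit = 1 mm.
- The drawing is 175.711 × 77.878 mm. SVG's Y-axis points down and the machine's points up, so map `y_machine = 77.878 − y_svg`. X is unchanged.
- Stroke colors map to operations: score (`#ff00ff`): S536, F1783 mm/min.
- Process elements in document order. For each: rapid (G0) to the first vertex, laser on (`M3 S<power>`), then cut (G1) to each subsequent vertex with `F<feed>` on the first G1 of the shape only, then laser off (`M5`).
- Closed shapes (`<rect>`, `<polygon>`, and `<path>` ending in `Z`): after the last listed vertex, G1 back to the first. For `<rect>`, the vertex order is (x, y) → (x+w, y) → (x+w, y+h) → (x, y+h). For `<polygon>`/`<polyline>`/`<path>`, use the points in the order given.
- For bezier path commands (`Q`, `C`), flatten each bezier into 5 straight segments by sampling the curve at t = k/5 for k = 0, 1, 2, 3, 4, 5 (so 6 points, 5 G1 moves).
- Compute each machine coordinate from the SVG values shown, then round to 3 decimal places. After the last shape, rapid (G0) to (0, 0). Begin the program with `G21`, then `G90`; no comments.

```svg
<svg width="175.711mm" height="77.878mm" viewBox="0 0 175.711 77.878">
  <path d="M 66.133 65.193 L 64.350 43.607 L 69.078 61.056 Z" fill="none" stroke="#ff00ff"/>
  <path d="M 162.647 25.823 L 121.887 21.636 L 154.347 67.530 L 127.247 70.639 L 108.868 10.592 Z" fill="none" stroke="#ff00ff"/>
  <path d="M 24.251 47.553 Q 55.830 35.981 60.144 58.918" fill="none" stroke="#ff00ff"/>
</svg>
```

viewBox `0 0 175.711 77.878` with mm width/height → 1 unit = 1 mm. Flip: y_m = 77.878 − y_svg.

**Shape 1** — `<path>` closed polygon, stroke `#ff00ff` → score (S536, F1783). Machine vertices: (66.133,12.685) → (64.350,34.271) → (69.078,16.822) → (66.133,12.685). Closed: final G1 returns to the first vertex.

**Shape 2** — `<path>` closed polygon, stroke `#ff00ff` → score (S536, F1783). Machine vertices: (162.647,52.055) → (121.887,56.242) → (154.347,10.348) → (127.247,7.239) → (108.868,67.286) → (162.647,52.055). Closed: final G1 returns to the first vertex.

**Shape 3** — `<path>` quadratic bezier, stroke `#ff00ff` → score (S536, F1783). Control points (SVG): P0=(24.251,47.553), P1=(55.830,35.981), P2=(60.144,58.918); sampled at t=k/5. Machine vertices: (24.251,30.325) → (35.792,33.573) → (45.152,34.061) → (52.330,31.788) → (57.328,26.754) → (60.144,18.960). Open path.

G21
G90
G0 X66.133 Y12.685
M3 S536
G1 X64.350 Y34.271 F1783
G1 X69.078 Y16.822
G1 X66.133 Y12.685
M5
G0 X162.647 Y52.055
M3 S536
G1 X121.887 Y56.242 F1783
G1 X154.347 Y10.348
G1 X127.247 Y7.239
G1 X108.868 Y67.286
G1 X162.647 Y52.055
M5
G0 X24.251 Y30.325
M3 S536
G1 X35.792 Y33.573 F1783
G1 X45.152 Y34.061
G1 X52.330 Y31.788
G1 X57.328 Y26.754
G1 X60.144 Y18.960
M5
G0 X0.000 Y0.000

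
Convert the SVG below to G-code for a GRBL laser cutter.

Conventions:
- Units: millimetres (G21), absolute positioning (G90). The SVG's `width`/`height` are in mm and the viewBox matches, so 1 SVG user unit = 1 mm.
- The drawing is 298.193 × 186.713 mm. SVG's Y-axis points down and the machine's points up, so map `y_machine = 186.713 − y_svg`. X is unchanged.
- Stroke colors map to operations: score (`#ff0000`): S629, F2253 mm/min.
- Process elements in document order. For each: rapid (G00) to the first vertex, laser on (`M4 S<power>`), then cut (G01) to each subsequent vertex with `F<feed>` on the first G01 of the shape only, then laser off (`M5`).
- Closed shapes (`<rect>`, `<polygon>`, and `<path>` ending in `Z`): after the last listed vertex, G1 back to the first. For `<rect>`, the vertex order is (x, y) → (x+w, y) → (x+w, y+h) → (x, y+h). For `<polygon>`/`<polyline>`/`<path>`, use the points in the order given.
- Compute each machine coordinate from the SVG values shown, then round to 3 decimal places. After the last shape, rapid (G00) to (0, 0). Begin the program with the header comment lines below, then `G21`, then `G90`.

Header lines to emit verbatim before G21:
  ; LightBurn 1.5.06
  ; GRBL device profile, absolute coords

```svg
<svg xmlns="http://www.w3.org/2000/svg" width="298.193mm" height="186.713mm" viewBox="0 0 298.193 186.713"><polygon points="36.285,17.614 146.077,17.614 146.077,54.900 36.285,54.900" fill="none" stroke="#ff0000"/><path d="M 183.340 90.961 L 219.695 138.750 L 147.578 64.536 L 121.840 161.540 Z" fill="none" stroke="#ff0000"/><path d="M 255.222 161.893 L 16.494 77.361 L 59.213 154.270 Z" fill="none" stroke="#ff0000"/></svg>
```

Since the viewBox matches the mm dimensions, user units are millimetres directly. The only transform is the Y-flip y_m = 186.713 − y_svg.

Shape 1 is a rectangle drawn with `<polygon>`. Its stroke #ff0000 means score at S629, F2253. After flipping Y the toolpath is (36.285,169.099) → (146.077,169.099) → (146.077,131.813) → (36.285,131.813) → (36.285,169.099), returning to the start.

Shape 2 is a closed polygon drawn with `<path>`. Its stroke #ff0000 means score at S629, F2253. After flipping Y the toolpath is (183.340,95.752) → (219.695,47.963) → (147.578,122.177) → (121.840,25.173) → (183.340,95.752), returning to the start.

Shape 3 is a closed polygon drawn with `<path>`. Its stroke #ff0000 means score at S629, F2253. After flipping Y the toolpath is (255.222,24.820) → (16.494,109.352) → (59.213,32.443) → (255.222,24.820), returning to the start.

; LightBurn 1.5.06
; GRBL device profile, absolute coords
G21
G90
G00 X36.285 Y169.099
M4 S629
G01 X146.077 Y169.099 F2253
G01 X146.077 Y131.813
G01 X36.285 Y131.813
G01 X36.285 Y169.099
M5
G00 X183.340 Y95.752
M4 S629
G01 X219.695 Y47.963 F2253
G01 X147.578 Y122.177
G01 X121.840 Y25.173
G01 X183.340 Y95.752
M5
G00 X255.222 Y24.820
M4 S629
G01 X16.494 Y109.352 F2253
G01 X59.213 Y32.443
G01 X255.222 Y24.820
M5
G00 X0.000 Y0.000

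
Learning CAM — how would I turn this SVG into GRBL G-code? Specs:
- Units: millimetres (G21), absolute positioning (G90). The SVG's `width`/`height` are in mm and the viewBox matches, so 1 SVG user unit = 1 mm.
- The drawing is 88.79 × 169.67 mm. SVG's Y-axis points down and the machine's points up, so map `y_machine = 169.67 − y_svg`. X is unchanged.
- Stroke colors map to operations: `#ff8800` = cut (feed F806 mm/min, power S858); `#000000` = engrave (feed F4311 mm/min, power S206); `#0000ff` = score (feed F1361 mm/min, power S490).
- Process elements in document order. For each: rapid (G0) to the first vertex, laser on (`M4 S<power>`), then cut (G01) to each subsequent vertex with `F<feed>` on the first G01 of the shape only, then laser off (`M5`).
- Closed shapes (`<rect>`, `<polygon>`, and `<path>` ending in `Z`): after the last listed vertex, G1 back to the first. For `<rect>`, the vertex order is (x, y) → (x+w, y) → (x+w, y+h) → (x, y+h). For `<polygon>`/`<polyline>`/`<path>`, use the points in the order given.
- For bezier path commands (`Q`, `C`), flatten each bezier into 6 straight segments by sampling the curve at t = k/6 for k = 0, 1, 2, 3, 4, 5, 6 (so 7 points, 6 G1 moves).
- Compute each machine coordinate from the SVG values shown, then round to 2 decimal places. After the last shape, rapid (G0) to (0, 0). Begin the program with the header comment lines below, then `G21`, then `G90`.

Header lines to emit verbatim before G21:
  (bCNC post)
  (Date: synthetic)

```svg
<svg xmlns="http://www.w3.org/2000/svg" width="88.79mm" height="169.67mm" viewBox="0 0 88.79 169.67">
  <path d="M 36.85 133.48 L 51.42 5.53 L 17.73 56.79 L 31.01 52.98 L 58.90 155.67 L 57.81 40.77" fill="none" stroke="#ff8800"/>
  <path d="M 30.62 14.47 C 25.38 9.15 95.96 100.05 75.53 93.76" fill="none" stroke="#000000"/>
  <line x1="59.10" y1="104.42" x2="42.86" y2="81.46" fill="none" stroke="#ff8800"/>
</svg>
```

(bCNC post)
(Date: synthetic)
G21
G90
G0 X36.85 Y36.19
M4 S858
G01 X51.42 Y164.14 F806
G01 X17.73 Y112.88
G01 X31.01 Y116.69
G01 X58.90 Y14.00
G01 X57.81 Y128.90
M5
G0 X30.62 Y155.20
M4 S206
G01 X33.55 Y150.74 F4311
G01 X44.47 Y135.61
G01 X58.77 Y115.19
G01 X71.80 Y94.85
G01 X78.93 Y79.97
G01 X75.53 Y75.91
M5
G0 X59.10 Y65.25
M4 S858
G01 X42.86 Y88.21 F806
M5
G0 X0.00 Y0.00

Since the viewBox matches the mm dimensions, user units are millimetres directly. The only transform is the Y-flip y_m = 169.67 − y_svg.

Shape 1 is a open polyline drawn with `<path>`. Its stroke #ff8800 means cut at S858, F806. After flipping Y the toolpath is (36.85,36.19) → (51.42,164.14) → (17.73,112.88) → (31.01,116.69) → (58.90,14.00) → (57.81,128.90).

Shape 2 is a cubic bezier drawn with `<path>`. Its stroke #000000 means engrave at S206, F4311. After flipping Y the toolpath is (30.62,155.20) → (33.55,150.74) → (44.47,135.61) → (58.77,115.19) → (71.80,94.85) → (78.93,79.97) → (75.53,75.91).

Shape 3 is a line segment drawn with `<line>`. Its stroke #ff8800 means cut at S858, F806. After flipping Y the toolpath is (59.10,65.25) → (42.86,88.21).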